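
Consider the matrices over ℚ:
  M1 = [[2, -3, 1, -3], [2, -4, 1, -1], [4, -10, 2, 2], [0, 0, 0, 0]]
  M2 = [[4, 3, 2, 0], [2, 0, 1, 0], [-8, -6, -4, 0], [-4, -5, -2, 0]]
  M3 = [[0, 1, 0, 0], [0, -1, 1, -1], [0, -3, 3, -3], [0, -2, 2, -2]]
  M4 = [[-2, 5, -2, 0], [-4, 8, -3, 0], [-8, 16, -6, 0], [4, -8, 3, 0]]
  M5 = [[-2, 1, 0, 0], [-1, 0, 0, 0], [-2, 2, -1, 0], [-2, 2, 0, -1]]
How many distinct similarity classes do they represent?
2 classes: {M1, M2, M3, M4}, {M5}

Characteristic polynomials: χ_{M1} = x^4, χ_{M2} = x^4, χ_{M3} = x^4, χ_{M4} = x^4, χ_{M5} = (x + 1)^4.

{M1, M2, M3, M4}: invariant factors x, x^3.

{M5}: invariant factors x + 1, x + 1, (x + 1)^2.

Matrices are similar if and only if their invariant-factor lists agree; the partition into similarity classes is {M1, M2, M3, M4}, {M5}.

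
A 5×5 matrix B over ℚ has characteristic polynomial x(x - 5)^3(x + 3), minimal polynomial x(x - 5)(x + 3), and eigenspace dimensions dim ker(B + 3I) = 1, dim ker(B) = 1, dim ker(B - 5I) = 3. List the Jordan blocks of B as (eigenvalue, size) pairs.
λ = -3: algebraic multiplicity 1 (exponent in χ_B), largest block size 1 (exponent in m_B), 1 block (geometric multiplicity). This forces block sizes [1].
λ = 0: algebraic multiplicity 1 (exponent in χ_B), largest block size 1 (exponent in m_B), 1 block (geometric multiplicity). This forces block sizes [1].
λ = 5: algebraic multiplicity 3 (exponent in χ_B), largest block size 1 (exponent in m_B), 3 blocks (geometric multiplicity). These force block sizes [1, 1, 1].

Jordan blocks: (-3, 1), (0, 1), (5, 1), (5, 1), (5, 1)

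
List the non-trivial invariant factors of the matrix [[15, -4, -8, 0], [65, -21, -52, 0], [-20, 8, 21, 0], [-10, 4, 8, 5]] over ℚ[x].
The Jordan structure of A has elementary divisors (x - 5)^2, (x - 5), (x - 5). Arranging the block sizes at each eigenvalue in decreasing order and taking row products gives the invariant factors.

Invariant factors (smallest first, each dividing the next): x - 5, x - 5, (x - 5)^2.

Check: the last factor (x - 5)^2 is the minimal polynomial, and the product (x - 5)^4 is the characteristic polynomial.

x - 5, x - 5, (x - 5)^2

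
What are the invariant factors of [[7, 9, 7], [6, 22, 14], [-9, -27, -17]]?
x - 4, (x - 4)^2

The Jordan structure of A has elementary divisors (x - 4)^2, (x - 4). Arranging the block sizes at each eigenvalue in decreasing order and taking row products gives the invariant factors.

Invariant factors (smallest first, each dividing the next): x - 4, (x - 4)^2.

Check: the last factor (x - 4)^2 is the minimal polynomial, and the product (x - 4)^3 is the characteristic polynomial.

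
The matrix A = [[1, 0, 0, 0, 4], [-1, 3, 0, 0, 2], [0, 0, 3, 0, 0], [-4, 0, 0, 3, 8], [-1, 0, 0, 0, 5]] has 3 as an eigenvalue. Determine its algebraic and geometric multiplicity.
algebraic multiplicity 5, geometric multiplicity 4

The characteristic polynomial is (x - 3)^5, so the factor x - 3 appears with exponent 5: the algebraic multiplicity is 5.

rank(A - 3I) = 1, so the eigenspace has dimension 5 - 1 = 4: the geometric multiplicity is 4.

Since 4 < 5, A is not diagonalizable.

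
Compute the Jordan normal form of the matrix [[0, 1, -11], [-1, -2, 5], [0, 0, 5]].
J = [[-1, 1, 0], [0, -1, 0], [0, 0, 5]]

The characteristic polynomial is det(xI - A) = (x - 5)(x + 1)^2, so the eigenvalues are -1 (algebraic multiplicity 2), 5 (algebraic multiplicity 1).

For λ = -1: rank(A + I) = 2, rank((A + I)^2) = 1. The eigenspace has dimension 3 - 2 = 1, so there is 1 Jordan block; the rank sequence gives block sizes [2].

For λ = 5: algebraic multiplicity 1 gives one 1×1 block.

Assembling the blocks gives the Jordan form J above.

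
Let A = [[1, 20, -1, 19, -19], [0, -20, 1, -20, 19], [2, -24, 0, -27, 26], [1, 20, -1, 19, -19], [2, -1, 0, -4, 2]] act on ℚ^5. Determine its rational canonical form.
R = [[0, 0, 0, 0, 0], [1, 0, 0, 0, 0], [0, 1, 0, 0, 24], [0, 0, 1, 0, 20], [0, 0, 0, 1, 2]]

The invariant factors of A (the non-unit diagonal entries of the Smith normal form of xI - A over ℚ[x]) are x^2(x - 6)(x + 2)^2, each dividing the next. The characteristic polynomial is their product, x^2(x - 6)(x + 2)^2.

The rational canonical form is the block-diagonal matrix of companion matrices C(f_i):
R = [[0, 0, 0, 0, 0], [1, 0, 0, 0, 0], [0, 1, 0, 0, 24], [0, 0, 1, 0, 20], [0, 0, 0, 1, 2]].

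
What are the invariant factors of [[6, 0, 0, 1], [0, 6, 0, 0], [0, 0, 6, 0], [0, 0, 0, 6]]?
x - 6, x - 6, (x - 6)^2

The Jordan structure of A has elementary divisors (x - 6)^2, (x - 6), (x - 6). Arranging the block sizes at each eigenvalue in decreasing order and taking row products gives the invariant factors.

Invariant factors (smallest first, each dividing the next): x - 6, x - 6, (x - 6)^2.

Check: the last factor (x - 6)^2 is the minimal polynomial, and the product (x - 6)^4 is the characteristic polynomial.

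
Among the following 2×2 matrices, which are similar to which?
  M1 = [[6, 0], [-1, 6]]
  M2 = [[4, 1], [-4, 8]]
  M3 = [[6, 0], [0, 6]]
2 classes: {M1, M2}, {M3}

Characteristic polynomials: χ_{M1} = (x - 6)^2, χ_{M2} = (x - 6)^2, χ_{M3} = (x - 6)^2.

{M1, M2}: invariant factors (x - 6)^2.

{M3}: invariant factors x - 6, x - 6.

Matrices are similar if and only if their invariant-factor lists agree; the partition into similarity classes is {M1, M2}, {M3}.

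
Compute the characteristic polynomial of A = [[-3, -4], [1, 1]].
χ_A(x) = (x + 1)^2

xI - A = [[x + 3, 4], [-1, x - 1]].

Expanding det(xI - A) along the first row:
det(xI - A) = + (x + 3)·det([[x - 1]]) - (4)·det([[-1]]).

Evaluating gives χ_A(x) = x^2 + 2x + 1 = (x + 1)^2.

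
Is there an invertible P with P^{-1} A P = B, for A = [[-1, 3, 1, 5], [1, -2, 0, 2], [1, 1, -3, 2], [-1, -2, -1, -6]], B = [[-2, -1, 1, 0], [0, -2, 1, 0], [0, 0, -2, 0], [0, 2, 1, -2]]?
No.

trace(A) = -12 but trace(B) = -8. The trace is a similarity invariant, so A and B are not similar.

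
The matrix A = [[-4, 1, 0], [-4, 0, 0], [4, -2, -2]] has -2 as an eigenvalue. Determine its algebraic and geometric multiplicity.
The characteristic polynomial is (x + 2)^3, so the factor x + 2 appears with exponent 3: the algebraic multiplicity is 3.

rank(A + 2I) = 1, so the eigenspace has dimension 3 - 1 = 2: the geometric multiplicity is 2.

Since 2 < 3, A is not diagonalizable.

algebraic multiplicity 3, geometric multiplicity 2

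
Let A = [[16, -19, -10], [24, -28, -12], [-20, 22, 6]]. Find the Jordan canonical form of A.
J = [[-4, 1, 0], [0, -4, 0], [0, 0, 2]]

The characteristic polynomial is det(xI - A) = (x - 2)(x + 4)^2, so the eigenvalues are -4 (algebraic multiplicity 2), 2 (algebraic multiplicity 1).

For λ = -4: rank(A + 4I) = 2, rank((A + 4I)^2) = 1. The eigenspace has dimension 3 - 2 = 1, so there is 1 Jordan block; the rank sequence gives block sizes [2].

For λ = 2: algebraic multiplicity 1 gives one 1×1 block.

Assembling the blocks gives the Jordan form J above.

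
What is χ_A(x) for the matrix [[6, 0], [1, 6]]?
χ_A(x) = (x - 6)^2

xI - A = [[x - 6, 0], [-1, x - 6]].

Expanding det(xI - A) along the first row:
det(xI - A) = + (x - 6)·det([[x - 6]]) - (0)·det([[-1]]).

Evaluating gives χ_A(x) = x^2 - 12x + 36 = (x - 6)^2.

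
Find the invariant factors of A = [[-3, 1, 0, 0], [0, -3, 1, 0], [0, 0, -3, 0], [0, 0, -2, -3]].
x + 3, (x + 3)^3

The Jordan structure of A has elementary divisors (x + 3)^3, (x + 3). Arranging the block sizes at each eigenvalue in decreasing order and taking row products gives the invariant factors.

Invariant factors (smallest first, each dividing the next): x + 3, (x + 3)^3.

Check: the last factor (x + 3)^3 is the minimal polynomial, and the product (x + 3)^4 is the characteristic polynomial.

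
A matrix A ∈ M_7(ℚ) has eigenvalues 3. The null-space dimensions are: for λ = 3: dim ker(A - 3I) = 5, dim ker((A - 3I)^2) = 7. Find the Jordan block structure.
λ = 3: successive nullity increments [5, 2] count blocks of size ≥ k; block sizes are [2, 2, 1, 1, 1].

Jordan blocks: (3, 2), (3, 2), (3, 1), (3, 1), (3, 1)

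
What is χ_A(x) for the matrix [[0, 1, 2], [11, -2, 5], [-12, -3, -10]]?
xI - A = [[x, -1, -2], [-11, x + 2, -5], [12, 3, x + 10]].

Expanding det(xI - A) along the first row:
det(xI - A) = + (x)·det([[x + 2, -5], [3, x + 10]]) - (-1)·det([[-11, -5], [12, x + 10]]) + (-2)·det([[-11, x + 2], [12, 3]]).

Evaluating gives χ_A(x) = x^3 + 12x^2 + 48x + 64 = (x + 4)^3.

χ_A(x) = (x + 4)^3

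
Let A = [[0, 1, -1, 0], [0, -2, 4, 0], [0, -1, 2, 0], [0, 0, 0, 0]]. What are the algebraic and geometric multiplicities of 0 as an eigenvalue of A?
The characteristic polynomial is x^4, so the factor x appears with exponent 4: the algebraic multiplicity is 4.

rank(A) = 2, so the eigenspace has dimension 4 - 2 = 2: the geometric multiplicity is 2.

Since 2 < 4, A is not diagonalizable.

algebraic multiplicity 4, geometric multiplicity 2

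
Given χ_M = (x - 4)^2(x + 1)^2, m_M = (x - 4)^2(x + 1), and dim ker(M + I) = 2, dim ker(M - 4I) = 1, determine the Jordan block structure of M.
λ = -1: algebraic multiplicity 2 (exponent in χ_M), largest block size 1 (exponent in m_M), 2 blocks (geometric multiplicity). These force block sizes [1, 1].
λ = 4: algebraic multiplicity 2 (exponent in χ_M), largest block size 2 (exponent in m_M), 1 block (geometric multiplicity). This forces block sizes [2].

Jordan blocks: (-1, 1), (-1, 1), (4, 2)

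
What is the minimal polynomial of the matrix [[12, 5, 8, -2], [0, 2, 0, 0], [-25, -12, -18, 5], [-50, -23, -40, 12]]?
m_A(x) = (x - 2)^2

The characteristic polynomial factors as (x - 2)^4. The minimal polynomial is ∏(x - λ)^{k_λ} where k_λ is the size of the largest Jordan block at λ.

For λ = 2: rank(A - 2I) = 2, and the largest Jordan block has size 2 (the smallest k with rank((A - 2I)^k) = rank((A - 2I)^(k+1))).

So m_A(x) = (x - 2)^2.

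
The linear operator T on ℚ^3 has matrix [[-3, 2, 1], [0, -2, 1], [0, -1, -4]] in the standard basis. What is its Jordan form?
J = [[-3, 1, 0], [0, -3, 1], [0, 0, -3]]

The characteristic polynomial is det(xI - A) = (x + 3)^3, so the eigenvalues are -3 (algebraic multiplicity 3).

For λ = -3: rank(A + 3I) = 2, rank((A + 3I)^2) = 1, rank((A + 3I)^3) = 0. The eigenspace has dimension 3 - 2 = 1, so there is 1 Jordan block; the rank sequence gives block sizes [3].

Assembling the blocks gives the Jordan form J above.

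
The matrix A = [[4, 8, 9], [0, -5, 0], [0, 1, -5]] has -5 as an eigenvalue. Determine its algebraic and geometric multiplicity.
The characteristic polynomial is (x - 4)(x + 5)^2, so the factor x + 5 appears with exponent 2: the algebraic multiplicity is 2.

rank(A + 5I) = 2, so the eigenspace has dimension 3 - 2 = 1: the geometric multiplicity is 1.

Since 1 < 2, A is not diagonalizable.

algebraic multiplicity 2, geometric multiplicity 1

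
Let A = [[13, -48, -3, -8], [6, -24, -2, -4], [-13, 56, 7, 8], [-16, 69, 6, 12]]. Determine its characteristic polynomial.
xI - A = [[x - 13, 48, 3, 8], [-6, x + 24, 2, 4], [13, -56, x - 7, -8], [16, -69, -6, x - 12]].

Expanding det(xI - A) along the first row:
det(xI - A) = + (x - 13)·det([[x + 24, 2, 4], [-56, x - 7, -8], [-69, -6, x - 12]]) - (48)·det([[-6, 2, 4], [13, x - 7, -8], [16, -6, x - 12]]) + (3)·det([[-6, x + 24, 4], [13, -56, -8], [16, -69, x - 12]]) - (8)·det([[-6, x + 24, 2], [13, -56, x - 7], [16, -69, -6]]).

Evaluating gives χ_A(x) = x^4 - 8x^3 + 24x^2 - 32x + 16 = (x - 2)^4.

χ_A(x) = (x - 2)^4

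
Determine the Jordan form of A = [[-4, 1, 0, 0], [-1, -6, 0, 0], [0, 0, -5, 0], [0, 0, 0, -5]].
J = [[-5, 1, 0, 0], [0, -5, 0, 0], [0, 0, -5, 0], [0, 0, 0, -5]]

The characteristic polynomial is det(xI - A) = (x + 5)^4, so the eigenvalues are -5 (algebraic multiplicity 4).

For λ = -5: rank(A + 5I) = 1, rank((A + 5I)^2) = 0. The eigenspace has dimension 4 - 1 = 3, so there are 3 Jordan blocks; the rank sequence gives block sizes [2, 1, 1].

Assembling the blocks gives the Jordan form J above.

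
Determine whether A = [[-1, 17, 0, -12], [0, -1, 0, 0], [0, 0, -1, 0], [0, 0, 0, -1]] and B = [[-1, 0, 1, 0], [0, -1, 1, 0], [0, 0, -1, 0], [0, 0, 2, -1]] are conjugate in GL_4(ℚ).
Yes.

Two matrices over a field are similar if and only if they have the same invariant factors.

Both A and B have characteristic polynomial (x + 1)^4 and minimal polynomial (x + 1)^2. Computing further, both have invariant factors x + 1, x + 1, (x + 1)^2. Hence A and B are similar.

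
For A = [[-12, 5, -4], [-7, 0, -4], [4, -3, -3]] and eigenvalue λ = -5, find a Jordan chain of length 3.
We seek v_1 ∈ ker((A + 5I)^3) \ ker((A + 5I)^2), then set v_{i+1} = (A + 5I) v_i.

One such chain is v_1 = [[0, 1, 1]]^T, v_2 = [[1, 1, -1]]^T, v_3 = [[2, 2, -1]]^T. Check: (A + 5I) v_3 = [[0, 0, 0]]^T = 0.

v_1 = [[0, 1, 1]]^T, v_2 = [[1, 1, -1]]^T, v_3 = [[2, 2, -1]]^T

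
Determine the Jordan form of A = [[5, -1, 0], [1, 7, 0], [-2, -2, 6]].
The characteristic polynomial is det(xI - A) = (x - 6)^3, so the eigenvalues are 6 (algebraic multiplicity 3).

For λ = 6: rank(A - 6I) = 1, rank((A - 6I)^2) = 0. The eigenspace has dimension 3 - 1 = 2, so there are 2 Jordan blocks; the rank sequence gives block sizes [2, 1].

Assembling the blocks gives the Jordan form J above.

J = [[6, 1, 0], [0, 6, 0], [0, 0, 6]]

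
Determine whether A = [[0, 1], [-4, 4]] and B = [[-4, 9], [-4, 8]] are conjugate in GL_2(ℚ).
Two matrices over a field are similar if and only if they have the same invariant factors.

Both A and B have characteristic polynomial (x - 2)^2 and minimal polynomial (x - 2)^2. Computing further, both have invariant factors (x - 2)^2. Hence A and B are similar.

Yes.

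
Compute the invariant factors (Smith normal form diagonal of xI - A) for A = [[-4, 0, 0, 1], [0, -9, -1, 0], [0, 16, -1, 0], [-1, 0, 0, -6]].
The Jordan structure of A has elementary divisors (x + 5)^2, (x + 5)^2. Arranging the block sizes at each eigenvalue in decreasing order and taking row products gives the invariant factors.

Invariant factors (smallest first, each dividing the next): (x + 5)^2, (x + 5)^2.

Check: the last factor (x + 5)^2 is the minimal polynomial, and the product (x + 5)^4 is the characteristic polynomial.

(x + 5)^2, (x + 5)^2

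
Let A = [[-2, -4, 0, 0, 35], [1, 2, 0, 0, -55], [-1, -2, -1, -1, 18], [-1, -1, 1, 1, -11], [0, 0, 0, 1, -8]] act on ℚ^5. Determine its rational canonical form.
R = [[0, 0, 0, 0, -75], [1, 0, 0, 0, 20], [0, 1, 0, 0, 27], [0, 0, 1, 0, -11], [0, 0, 0, 1, -8]]

The invariant factors of A (the non-unit diagonal entries of the Smith normal form of xI - A over ℚ[x]) are (x + 3)(x + 5)(x^3 - 4x + 5), each dividing the next. The characteristic polynomial is their product, (x + 3)(x + 5)(x^3 - 4x + 5).

The rational canonical form is the block-diagonal matrix of companion matrices C(f_i):
R = [[0, 0, 0, 0, -75], [1, 0, 0, 0, 20], [0, 1, 0, 0, 27], [0, 0, 1, 0, -11], [0, 0, 0, 1, -8]].

Note the characteristic polynomial does not split into linear factors over ℚ, so A has no Jordan form over ℚ; the rational canonical form exists over any field.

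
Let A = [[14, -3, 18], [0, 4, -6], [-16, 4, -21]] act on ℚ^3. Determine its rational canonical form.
The invariant factors of A (the non-unit diagonal entries of the Smith normal form of xI - A over ℚ[x]) are (x - 3)(x + 2)(x + 4), each dividing the next. The characteristic polynomial is their product, (x - 3)(x + 2)(x + 4).

The rational canonical form is the block-diagonal matrix of companion matrices C(f_i):
R = [[0, 0, 24], [1, 0, 10], [0, 1, -3]].

R = [[0, 0, 24], [1, 0, 10], [0, 1, -3]]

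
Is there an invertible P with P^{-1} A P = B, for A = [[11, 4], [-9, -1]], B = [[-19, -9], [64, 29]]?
Two matrices over a field are similar if and only if they have the same invariant factors.

Both A and B have characteristic polynomial (x - 5)^2 and minimal polynomial (x - 5)^2. Computing further, both have invariant factors (x - 5)^2. Hence A and B are similar.

Yes.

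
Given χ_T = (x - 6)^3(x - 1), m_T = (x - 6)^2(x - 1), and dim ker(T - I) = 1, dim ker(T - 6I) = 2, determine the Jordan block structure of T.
λ = 1: algebraic multiplicity 1 (exponent in χ_T), largest block size 1 (exponent in m_T), 1 block (geometric multiplicity). This forces block sizes [1].
λ = 6: algebraic multiplicity 3 (exponent in χ_T), largest block size 2 (exponent in m_T), 2 blocks (geometric multiplicity). These force block sizes [2, 1].

Jordan blocks: (1, 1), (6, 2), (6, 1)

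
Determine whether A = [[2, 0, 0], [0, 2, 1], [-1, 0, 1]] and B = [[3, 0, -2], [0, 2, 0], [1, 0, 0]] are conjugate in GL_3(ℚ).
Both have characteristic polynomial (x - 2)^2(x - 1), but the minimal polynomial of A is (x - 2)^2(x - 1) while the minimal polynomial of B is (x - 2)(x - 1). The minimal polynomial is a similarity invariant, so A and B are not similar.

No.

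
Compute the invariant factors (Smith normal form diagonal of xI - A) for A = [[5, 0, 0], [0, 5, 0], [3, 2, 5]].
x - 5, (x - 5)^2

The Jordan structure of A has elementary divisors (x - 5)^2, (x - 5). Arranging the block sizes at each eigenvalue in decreasing order and taking row products gives the invariant factors.

Invariant factors (smallest first, each dividing the next): x - 5, (x - 5)^2.

Check: the last factor (x - 5)^2 is the minimal polynomial, and the product (x - 5)^3 is the characteristic polynomial.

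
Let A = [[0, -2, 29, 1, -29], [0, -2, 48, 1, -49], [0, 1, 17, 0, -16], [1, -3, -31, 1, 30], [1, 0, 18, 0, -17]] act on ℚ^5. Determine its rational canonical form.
The invariant factors of A (the non-unit diagonal entries of the Smith normal form of xI - A over ℚ[x]) are (x - 2)^3(x + 2)(x + 5), each dividing the next. The characteristic polynomial is their product, (x - 2)^3(x + 2)(x + 5).

The rational canonical form is the block-diagonal matrix of companion matrices C(f_i):
R = [[0, 0, 0, 0, 80], [1, 0, 0, 0, -64], [0, 1, 0, 0, -16], [0, 0, 1, 0, 20], [0, 0, 0, 1, -1]].

R = [[0, 0, 0, 0, 80], [1, 0, 0, 0, -64], [0, 1, 0, 0, -16], [0, 0, 1, 0, 20], [0, 0, 0, 1, -1]]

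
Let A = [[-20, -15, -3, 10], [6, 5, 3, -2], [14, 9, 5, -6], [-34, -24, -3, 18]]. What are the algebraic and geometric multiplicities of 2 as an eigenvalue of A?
algebraic multiplicity 4, geometric multiplicity 2

The characteristic polynomial is (x - 2)^4, so the factor x - 2 appears with exponent 4: the algebraic multiplicity is 4.

rank(A - 2I) = 2, so the eigenspace has dimension 4 - 2 = 2: the geometric multiplicity is 2.

Since 2 < 4, A is not diagonalizable.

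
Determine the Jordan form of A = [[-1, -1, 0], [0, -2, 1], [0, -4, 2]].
The characteristic polynomial is det(xI - A) = x^2(x + 1), so the eigenvalues are -1 (algebraic multiplicity 1), 0 (algebraic multiplicity 2).

For λ = -1: algebraic multiplicity 1 gives one 1×1 block.

For λ = 0: rank(A) = 2, rank(A^2) = 1. The eigenspace has dimension 3 - 2 = 1, so there is 1 Jordan block; the rank sequence gives block sizes [2].

Assembling the blocks gives the Jordan form J above.

J = [[-1, 0, 0], [0, 0, 1], [0, 0, 0]]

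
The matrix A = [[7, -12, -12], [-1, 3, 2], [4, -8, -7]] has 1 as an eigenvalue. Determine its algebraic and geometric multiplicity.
The characteristic polynomial is (x - 1)^3, so the factor x - 1 appears with exponent 3: the algebraic multiplicity is 3.

rank(A - I) = 1, so the eigenspace has dimension 3 - 1 = 2: the geometric multiplicity is 2.

Since 2 < 3, A is not diagonalizable.

algebraic multiplicity 3, geometric multiplicity 2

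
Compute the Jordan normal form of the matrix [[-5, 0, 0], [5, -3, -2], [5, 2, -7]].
J = [[-5, 1, 0], [0, -5, 0], [0, 0, -5]]

The characteristic polynomial is det(xI - A) = (x + 5)^3, so the eigenvalues are -5 (algebraic multiplicity 3).

For λ = -5: rank(A + 5I) = 1, rank((A + 5I)^2) = 0. The eigenspace has dimension 3 - 1 = 2, so there are 2 Jordan blocks; the rank sequence gives block sizes [2, 1].

Assembling the blocks gives the Jordan form J above.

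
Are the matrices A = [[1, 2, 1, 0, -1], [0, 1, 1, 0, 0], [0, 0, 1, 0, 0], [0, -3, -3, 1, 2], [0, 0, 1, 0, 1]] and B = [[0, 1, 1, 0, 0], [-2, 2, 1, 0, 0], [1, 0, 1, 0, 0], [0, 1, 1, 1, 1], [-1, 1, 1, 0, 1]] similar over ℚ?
Two matrices over a field are similar if and only if they have the same invariant factors.

Both A and B have characteristic polynomial (x - 1)^5 and minimal polynomial (x - 1)^3. Computing further, both have invariant factors (x - 1)^2, (x - 1)^3. Hence A and B are similar.

Yes.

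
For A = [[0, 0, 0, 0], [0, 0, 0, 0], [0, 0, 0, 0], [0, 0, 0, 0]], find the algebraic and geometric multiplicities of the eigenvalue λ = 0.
The characteristic polynomial is x^4, so the factor x appears with exponent 4: the algebraic multiplicity is 4.

rank(A) = 0, so the eigenspace has dimension 4 - 0 = 4: the geometric multiplicity is 4.

algebraic multiplicity 4, geometric multiplicity 4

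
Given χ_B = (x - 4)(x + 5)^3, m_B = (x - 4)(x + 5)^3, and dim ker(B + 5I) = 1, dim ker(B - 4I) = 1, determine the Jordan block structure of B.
λ = -5: algebraic multiplicity 3 (exponent in χ_B), largest block size 3 (exponent in m_B), 1 block (geometric multiplicity). This forces block sizes [3].
λ = 4: algebraic multiplicity 1 (exponent in χ_B), largest block size 1 (exponent in m_B), 1 block (geometric multiplicity). This forces block sizes [1].

Jordan blocks: (-5, 3), (4, 1)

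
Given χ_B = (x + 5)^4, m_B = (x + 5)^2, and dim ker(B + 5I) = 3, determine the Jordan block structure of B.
λ = -5: algebraic multiplicity 4 (exponent in χ_B), largest block size 2 (exponent in m_B), 3 blocks (geometric multiplicity). These force block sizes [2, 1, 1].

Jordan blocks: (-5, 2), (-5, 1), (-5, 1)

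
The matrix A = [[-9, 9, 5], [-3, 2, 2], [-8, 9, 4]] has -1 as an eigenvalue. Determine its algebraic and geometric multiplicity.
The characteristic polynomial is (x + 1)^3, so the factor x + 1 appears with exponent 3: the algebraic multiplicity is 3.

rank(A + I) = 2, so the eigenspace has dimension 3 - 2 = 1: the geometric multiplicity is 1.

Since 1 < 3, A is not diagonalizable.

algebraic multiplicity 3, geometric multiplicity 1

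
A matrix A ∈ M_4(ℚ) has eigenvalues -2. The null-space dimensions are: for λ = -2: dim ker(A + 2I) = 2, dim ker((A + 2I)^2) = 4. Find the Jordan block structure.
λ = -2: successive nullity increments [2, 2] count blocks of size ≥ k; block sizes are [2, 2].

Jordan blocks: (-2, 2), (-2, 2)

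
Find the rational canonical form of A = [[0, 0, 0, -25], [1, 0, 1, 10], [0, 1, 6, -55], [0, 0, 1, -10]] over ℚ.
The invariant factors of A (the non-unit diagonal entries of the Smith normal form of xI - A over ℚ[x]) are (x^2 + 2x - 5)^2, each dividing the next. The characteristic polynomial is their product, (x^2 + 2x - 5)^2.

The rational canonical form is the block-diagonal matrix of companion matrices C(f_i):
R = [[0, 0, 0, -25], [1, 0, 0, 20], [0, 1, 0, 6], [0, 0, 1, -4]].

Note the characteristic polynomial does not split into linear factors over ℚ, so A has no Jordan form over ℚ; the rational canonical form exists over any field.

R = [[0, 0, 0, -25], [1, 0, 0, 20], [0, 1, 0, 6], [0, 0, 1, -4]]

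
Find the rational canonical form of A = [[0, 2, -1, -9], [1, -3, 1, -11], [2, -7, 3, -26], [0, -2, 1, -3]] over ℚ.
The invariant factors of A (the non-unit diagonal entries of the Smith normal form of xI - A over ℚ[x]) are (x + 3)(x^3 + 2x + 4), each dividing the next. The characteristic polynomial is their product, (x + 3)(x^3 + 2x + 4).

The rational canonical form is the block-diagonal matrix of companion matrices C(f_i):
R = [[0, 0, 0, -12], [1, 0, 0, -10], [0, 1, 0, -2], [0, 0, 1, -3]].

Note the characteristic polynomial does not split into linear factors over ℚ, so A has no Jordan form over ℚ; the rational canonical form exists over any field.

R = [[0, 0, 0, -12], [1, 0, 0, -10], [0, 1, 0, -2], [0, 0, 1, -3]]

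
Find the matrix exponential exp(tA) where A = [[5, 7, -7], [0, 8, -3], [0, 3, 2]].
A has Jordan form J = [[5, 1, 0], [0, 5, 0], [0, 0, 5]] with A = PJP^{-1}, so e^{tA} = P e^{tJ} P^{-1}.

For a Jordan block J_k(λ), e^{tJ_k(λ)} = e^{λt} · (I + tN + t^2 N^2/2! + ... + t^{k-1} N^{k-1}/(k-1)!) where N is the nilpotent superdiagonal part.

Assembling the blocks and conjugating back gives the entries of e^{tA} as shown above.

e^{tA} = [[e^{5*t}, 7*t*e^{5*t}, -7*t*e^{5*t}], [0, (3*t + 1)*e^{5*t}, -3*t*e^{5*t}], [0, 3*t*e^{5*t}, (1 - 3*t)*e^{5*t}]]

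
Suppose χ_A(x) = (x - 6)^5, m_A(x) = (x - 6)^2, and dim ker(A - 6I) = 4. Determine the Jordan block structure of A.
λ = 6: algebraic multiplicity 5 (exponent in χ_A), largest block size 2 (exponent in m_A), 4 blocks (geometric multiplicity). These force block sizes [2, 1, 1, 1].

Jordan blocks: (6, 2), (6, 1), (6, 1), (6, 1)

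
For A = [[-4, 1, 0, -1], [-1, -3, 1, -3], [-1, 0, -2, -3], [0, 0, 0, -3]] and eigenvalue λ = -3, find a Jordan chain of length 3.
v_1 = [[1, 0, -1, -1]]^T, v_2 = [[0, 1, 1, 0]]^T, v_3 = [[1, 1, 1, 0]]^T

We seek v_1 ∈ ker((A + 3I)^3) \ ker((A + 3I)^2), then set v_{i+1} = (A + 3I) v_i.

One such chain is v_1 = [[1, 0, -1, -1]]^T, v_2 = [[0, 1, 1, 0]]^T, v_3 = [[1, 1, 1, 0]]^T. Check: (A + 3I) v_3 = [[0, 0, 0, 0]]^T = 0.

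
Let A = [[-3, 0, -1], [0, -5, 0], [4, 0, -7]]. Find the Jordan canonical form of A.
The characteristic polynomial is det(xI - A) = (x + 5)^3, so the eigenvalues are -5 (algebraic multiplicity 3).

For λ = -5: rank(A + 5I) = 1, rank((A + 5I)^2) = 0. The eigenspace has dimension 3 - 1 = 2, so there are 2 Jordan blocks; the rank sequence gives block sizes [2, 1].

Assembling the blocks gives the Jordan form J above.

J = [[-5, 1, 0], [0, -5, 0], [0, 0, -5]]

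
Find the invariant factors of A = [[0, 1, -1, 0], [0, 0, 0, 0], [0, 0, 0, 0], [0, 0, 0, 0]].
x, x, x^2

The Jordan structure of A has elementary divisors x^2, x, x. Arranging the block sizes at each eigenvalue in decreasing order and taking row products gives the invariant factors.

Invariant factors (smallest first, each dividing the next): x, x, x^2.

Check: the last factor x^2 is the minimal polynomial, and the product x^4 is the characteristic polynomial.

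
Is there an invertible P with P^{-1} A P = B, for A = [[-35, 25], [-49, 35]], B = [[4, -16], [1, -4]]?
Yes.

Two matrices over a field are similar if and only if they have the same invariant factors.

Both A and B have characteristic polynomial x^2 and minimal polynomial x^2. Computing further, both have invariant factors x^2. Hence A and B are similar.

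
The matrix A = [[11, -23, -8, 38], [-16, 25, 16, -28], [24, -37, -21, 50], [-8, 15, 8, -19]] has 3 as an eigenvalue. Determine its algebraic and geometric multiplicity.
algebraic multiplicity 2, geometric multiplicity 2

The characteristic polynomial is (x - 3)^2(x + 5)^2, so the factor x - 3 appears with exponent 2: the algebraic multiplicity is 2.

rank(A - 3I) = 2, so the eigenspace has dimension 4 - 2 = 2: the geometric multiplicity is 2.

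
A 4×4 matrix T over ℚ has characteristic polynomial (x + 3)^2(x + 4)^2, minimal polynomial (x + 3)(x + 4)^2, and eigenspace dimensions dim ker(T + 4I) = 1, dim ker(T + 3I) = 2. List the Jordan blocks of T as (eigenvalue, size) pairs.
λ = -4: algebraic multiplicity 2 (exponent in χ_T), largest block size 2 (exponent in m_T), 1 block (geometric multiplicity). This forces block sizes [2].
λ = -3: algebraic multiplicity 2 (exponent in χ_T), largest block size 1 (exponent in m_T), 2 blocks (geometric multiplicity). These force block sizes [1, 1].

Jordan blocks: (-4, 2), (-3, 1), (-3, 1)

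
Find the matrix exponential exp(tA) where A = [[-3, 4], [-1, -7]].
A has Jordan form J = [[-5, 1], [0, -5]] with A = PJP^{-1}, so e^{tA} = P e^{tJ} P^{-1}.

For a Jordan block J_k(λ), e^{tJ_k(λ)} = e^{λt} · (I + tN + t^2 N^2/2! + ... + t^{k-1} N^{k-1}/(k-1)!) where N is the nilpotent superdiagonal part.

Assembling the blocks and conjugating back gives the entries of e^{tA} as shown above.

e^{tA} = [[(2*t + 1)*e^{-5*t}, 4*t*e^{-5*t}], [-t*e^{-5*t}, (1 - 2*t)*e^{-5*t}]]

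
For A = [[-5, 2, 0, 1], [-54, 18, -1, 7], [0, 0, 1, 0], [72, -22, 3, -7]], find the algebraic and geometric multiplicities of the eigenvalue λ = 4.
algebraic multiplicity 1, geometric multiplicity 1

The characteristic polynomial is (x - 4)(x - 1)^3, so the factor x - 4 appears with exponent 1: the algebraic multiplicity is 1.

rank(A - 4I) = 3, so the eigenspace has dimension 4 - 3 = 1: the geometric multiplicity is 1.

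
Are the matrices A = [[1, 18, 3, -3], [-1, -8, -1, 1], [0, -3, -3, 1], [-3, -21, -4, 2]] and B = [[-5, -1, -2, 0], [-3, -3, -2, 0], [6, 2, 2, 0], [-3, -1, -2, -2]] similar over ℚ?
Both have characteristic polynomial (x + 2)^4 and minimal polynomial (x + 2)^2. But rank(A + 2I) = 2 for A while rank(B + 2I) = 1 for B, so the number of Jordan blocks at λ = -2 differs. A and B are not similar.

No.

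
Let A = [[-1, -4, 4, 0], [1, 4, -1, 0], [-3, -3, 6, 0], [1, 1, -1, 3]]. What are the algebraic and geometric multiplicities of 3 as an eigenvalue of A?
algebraic multiplicity 4, geometric multiplicity 3

The characteristic polynomial is (x - 3)^4, so the factor x - 3 appears with exponent 4: the algebraic multiplicity is 4.

rank(A - 3I) = 1, so the eigenspace has dimension 4 - 1 = 3: the geometric multiplicity is 3.

Since 3 < 4, A is not diagonalizable.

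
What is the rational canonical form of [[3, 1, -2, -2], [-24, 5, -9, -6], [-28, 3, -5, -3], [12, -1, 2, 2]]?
The invariant factors of A (the non-unit diagonal entries of the Smith normal form of xI - A over ℚ[x]) are (x - 5)(x^3 - 3), each dividing the next. The characteristic polynomial is their product, (x - 5)(x^3 - 3).

The rational canonical form is the block-diagonal matrix of companion matrices C(f_i):
R = [[0, 0, 0, -15], [1, 0, 0, 3], [0, 1, 0, 0], [0, 0, 1, 5]].

Note the characteristic polynomial does not split into linear factors over ℚ, so A has no Jordan form over ℚ; the rational canonical form exists over any field.

R = [[0, 0, 0, -15], [1, 0, 0, 3], [0, 1, 0, 0], [0, 0, 1, 5]]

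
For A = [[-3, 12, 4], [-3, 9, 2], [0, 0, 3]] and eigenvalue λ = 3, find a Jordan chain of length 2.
We seek v_1 ∈ ker((A - 3I)^2) \ ker(A - 3I), then set v_{i+1} = (A - 3I) v_i.

One such chain is v_1 = [[-1, -1, 2]]^T, v_2 = [[2, 1, 0]]^T. Check: (A - 3I) v_2 = [[0, 0, 0]]^T = 0.

v_1 = [[-1, -1, 2]]^T, v_2 = [[2, 1, 0]]^T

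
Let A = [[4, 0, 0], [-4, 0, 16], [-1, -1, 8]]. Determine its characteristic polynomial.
χ_A(x) = (x - 4)^3

xI - A = [[x - 4, 0, 0], [4, x, -16], [1, 1, x - 8]].

Expanding det(xI - A) along the first row:
det(xI - A) = + (x - 4)·det([[x, -16], [1, x - 8]]) - (0)·det([[4, -16], [1, x - 8]]) + (0)·det([[4, x], [1, 1]]).

Evaluating gives χ_A(x) = x^3 - 12x^2 + 48x - 64 = (x - 4)^3.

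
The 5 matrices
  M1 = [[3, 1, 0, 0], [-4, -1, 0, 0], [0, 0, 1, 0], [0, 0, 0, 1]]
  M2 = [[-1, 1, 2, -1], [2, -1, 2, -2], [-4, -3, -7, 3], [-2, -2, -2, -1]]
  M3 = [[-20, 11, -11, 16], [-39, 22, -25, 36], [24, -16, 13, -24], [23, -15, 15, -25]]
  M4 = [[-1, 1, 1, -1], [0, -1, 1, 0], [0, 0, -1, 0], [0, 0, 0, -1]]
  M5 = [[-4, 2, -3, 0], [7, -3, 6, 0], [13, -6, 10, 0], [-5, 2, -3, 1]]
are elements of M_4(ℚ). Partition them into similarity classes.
Characteristic polynomials: χ_{M1} = (x - 1)^4, χ_{M2} = (x + 1)(x + 3)^3, χ_{M3} = (x + 1)(x + 3)^3, χ_{M4} = (x + 1)^4, χ_{M5} = (x - 1)^4.

{M1}: invariant factors x - 1, x - 1, (x - 1)^2.

{M2, M3}: invariant factors x + 3, (x + 1)(x + 3)^2.

{M4}: invariant factors x + 1, (x + 1)^3.

{M5}: invariant factors x - 1, (x - 1)^3.

Matrices are similar if and only if their invariant-factor lists agree; the partition into similarity classes is {M1}, {M2, M3}, {M4}, {M5}.

4 classes: {M1}, {M2, M3}, {M4}, {M5}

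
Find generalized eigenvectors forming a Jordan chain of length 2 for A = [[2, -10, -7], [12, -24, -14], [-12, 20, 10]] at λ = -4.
v_1 = [[-2, -2, 1]]^T, v_2 = [[1, 2, -2]]^T

We seek v_1 ∈ ker((A + 4I)^2) \ ker(A + 4I), then set v_{i+1} = (A + 4I) v_i.

One such chain is v_1 = [[-2, -2, 1]]^T, v_2 = [[1, 2, -2]]^T. Check: (A + 4I) v_2 = [[0, 0, 0]]^T = 0.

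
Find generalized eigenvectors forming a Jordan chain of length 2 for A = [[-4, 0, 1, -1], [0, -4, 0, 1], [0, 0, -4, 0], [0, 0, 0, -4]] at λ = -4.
v_1 = [[-2, 2, 1, 0]]^T, v_2 = [[1, 0, 0, 0]]^T

We seek v_1 ∈ ker((A + 4I)^2) \ ker(A + 4I), then set v_{i+1} = (A + 4I) v_i.

One such chain is v_1 = [[-2, 2, 1, 0]]^T, v_2 = [[1, 0, 0, 0]]^T. Check: (A + 4I) v_2 = [[0, 0, 0, 0]]^T = 0.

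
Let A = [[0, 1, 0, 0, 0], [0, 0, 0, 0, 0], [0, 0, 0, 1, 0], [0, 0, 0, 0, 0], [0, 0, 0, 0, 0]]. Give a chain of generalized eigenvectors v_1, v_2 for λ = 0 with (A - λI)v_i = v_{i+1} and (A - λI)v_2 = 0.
We seek v_1 ∈ ker(A^2) \ ker(A), then set v_{i+1} = A v_i.

One such chain is v_1 = [[-3, 1, -1, 1, -2]]^T, v_2 = [[1, 0, 1, 0, 0]]^T. Check: A v_2 = [[0, 0, 0, 0, 0]]^T = 0.

v_1 = [[-3, 1, -1, 1, -2]]^T, v_2 = [[1, 0, 1, 0, 0]]^T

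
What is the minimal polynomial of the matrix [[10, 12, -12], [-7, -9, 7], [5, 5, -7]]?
The characteristic polynomial factors as (x + 2)^3. The minimal polynomial is ∏(x - λ)^{k_λ} where k_λ is the size of the largest Jordan block at λ.

For λ = -2: rank(A + 2I) = 1, and the largest Jordan block has size 2 (the smallest k with rank((A + 2I)^k) = rank((A + 2I)^(k+1))).

So m_A(x) = (x + 2)^2.

m_A(x) = (x + 2)^2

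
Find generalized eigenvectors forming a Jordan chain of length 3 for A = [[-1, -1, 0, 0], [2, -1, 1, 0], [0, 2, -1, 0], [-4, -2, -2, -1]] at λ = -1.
We seek v_1 ∈ ker((A + I)^3) \ ker((A + I)^2), then set v_{i+1} = (A + I) v_i.

One such chain is v_1 = [[2, 0, -3, 4]]^T, v_2 = [[0, 1, 0, -2]]^T, v_3 = [[-1, 0, 2, -2]]^T. Check: (A + I) v_3 = [[0, 0, 0, 0]]^T = 0.

v_1 = [[2, 0, -3, 4]]^T, v_2 = [[0, 1, 0, -2]]^T, v_3 = [[-1, 0, 2, -2]]^T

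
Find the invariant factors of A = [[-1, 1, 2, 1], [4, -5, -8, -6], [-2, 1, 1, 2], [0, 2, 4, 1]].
The Jordan structure of A has elementary divisors (x + 1)^2, (x + 1)^2. Arranging the block sizes at each eigenvalue in decreasing order and taking row products gives the invariant factors.

Invariant factors (smallest first, each dividing the next): (x + 1)^2, (x + 1)^2.

Check: the last factor (x + 1)^2 is the minimal polynomial, and the product (x + 1)^4 is the characteristic polynomial.

(x + 1)^2, (x + 1)^2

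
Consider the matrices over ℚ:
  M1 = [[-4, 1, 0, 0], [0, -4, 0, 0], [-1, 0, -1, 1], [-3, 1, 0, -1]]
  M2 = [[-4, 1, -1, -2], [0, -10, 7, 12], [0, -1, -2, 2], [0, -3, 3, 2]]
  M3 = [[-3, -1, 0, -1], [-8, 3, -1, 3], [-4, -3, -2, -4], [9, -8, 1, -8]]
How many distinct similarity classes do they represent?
2 classes: {M1, M3}, {M2}

Characteristic polynomials: χ_{M1} = (x + 1)^2(x + 4)^2, χ_{M2} = (x + 3)^2(x + 4)^2, χ_{M3} = (x + 1)^2(x + 4)^2.

{M1, M3}: invariant factors (x + 1)^2(x + 4)^2.

{M2}: invariant factors x + 4, (x + 3)^2(x + 4).

Matrices are similar if and only if their invariant-factor lists agree; the partition into similarity classes is {M1, M3}, {M2}.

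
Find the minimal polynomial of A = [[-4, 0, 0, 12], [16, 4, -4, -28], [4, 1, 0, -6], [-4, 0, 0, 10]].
m_A(x) = (x - 4)(x - 2)^2

The characteristic polynomial factors as (x - 4)(x - 2)^3. The minimal polynomial is ∏(x - λ)^{k_λ} where k_λ is the size of the largest Jordan block at λ.

For λ = 2: rank(A - 2I) = 2, and the largest Jordan block has size 2 (the smallest k with rank((A - 2I)^k) = rank((A - 2I)^(k+1))).
For λ = 4: rank(A - 4I) = 3, and the largest Jordan block has size 1 (the smallest k with rank((A - 4I)^k) = rank((A - 4I)^(k+1))).

So m_A(x) = (x - 4)(x - 2)^2.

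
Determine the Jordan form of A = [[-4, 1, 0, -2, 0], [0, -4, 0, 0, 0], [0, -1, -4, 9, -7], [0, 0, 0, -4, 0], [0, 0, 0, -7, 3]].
J = [[-4, 1, 0, 0, 0], [0, -4, 0, 0, 0], [0, 0, -4, 0, 0], [0, 0, 0, -4, 0], [0, 0, 0, 0, 3]]

The characteristic polynomial is det(xI - A) = (x - 3)(x + 4)^4, so the eigenvalues are -4 (algebraic multiplicity 4), 3 (algebraic multiplicity 1).

For λ = -4: rank(A + 4I) = 2, rank((A + 4I)^2) = 1. The eigenspace has dimension 5 - 2 = 3, so there are 3 Jordan blocks; the rank sequence gives block sizes [2, 1, 1].

For λ = 3: algebraic multiplicity 1 gives one 1×1 block.

Assembling the blocks gives the Jordan form J above.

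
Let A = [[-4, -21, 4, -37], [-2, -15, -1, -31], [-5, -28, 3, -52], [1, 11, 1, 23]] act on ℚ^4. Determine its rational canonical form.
The invariant factors of A (the non-unit diagonal entries of the Smith normal form of xI - A over ℚ[x]) are (x - 4)(x - 1)^3, each dividing the next. The characteristic polynomial is their product, (x - 4)(x - 1)^3.

The rational canonical form is the block-diagonal matrix of companion matrices C(f_i):
R = [[0, 0, 0, -4], [1, 0, 0, 13], [0, 1, 0, -15], [0, 0, 1, 7]].

R = [[0, 0, 0, -4], [1, 0, 0, 13], [0, 1, 0, -15], [0, 0, 1, 7]]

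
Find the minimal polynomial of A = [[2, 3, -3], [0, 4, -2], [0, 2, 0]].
m_A(x) = (x - 2)^2

The characteristic polynomial factors as (x - 2)^3. The minimal polynomial is ∏(x - λ)^{k_λ} where k_λ is the size of the largest Jordan block at λ.

For λ = 2: rank(A - 2I) = 1, and the largest Jordan block has size 2 (the smallest k with rank((A - 2I)^k) = rank((A - 2I)^(k+1))).

So m_A(x) = (x - 2)^2.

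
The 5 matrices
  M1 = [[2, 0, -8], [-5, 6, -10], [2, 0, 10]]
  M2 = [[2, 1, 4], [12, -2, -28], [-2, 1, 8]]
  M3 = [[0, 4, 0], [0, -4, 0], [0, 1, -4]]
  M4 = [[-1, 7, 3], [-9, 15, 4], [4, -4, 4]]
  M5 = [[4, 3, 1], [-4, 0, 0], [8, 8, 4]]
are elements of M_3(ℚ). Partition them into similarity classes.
Characteristic polynomials: χ_{M1} = (x - 6)^3, χ_{M2} = (x - 4)(x - 2)^2, χ_{M3} = x(x + 4)^2, χ_{M4} = (x - 6)^3, χ_{M5} = (x - 4)(x - 2)^2.

{M1}: invariant factors x - 6, (x - 6)^2.

{M2, M5}: invariant factors (x - 4)(x - 2)^2.

{M3}: invariant factors x(x + 4)^2.

{M4}: invariant factors (x - 6)^3.

Matrices are similar if and only if their invariant-factor lists agree; the partition into similarity classes is {M1}, {M2, M5}, {M3}, {M4}.

4 classes: {M1}, {M2, M5}, {M3}, {M4}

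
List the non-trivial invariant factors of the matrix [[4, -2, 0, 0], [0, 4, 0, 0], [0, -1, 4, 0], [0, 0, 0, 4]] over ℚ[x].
The Jordan structure of A has elementary divisors (x - 4)^2, (x - 4), (x - 4). Arranging the block sizes at each eigenvalue in decreasing order and taking row products gives the invariant factors.

Invariant factors (smallest first, each dividing the next): x - 4, x - 4, (x - 4)^2.

Check: the last factor (x - 4)^2 is the minimal polynomial, and the product (x - 4)^4 is the characteristic polynomial.

x - 4, x - 4, (x - 4)^2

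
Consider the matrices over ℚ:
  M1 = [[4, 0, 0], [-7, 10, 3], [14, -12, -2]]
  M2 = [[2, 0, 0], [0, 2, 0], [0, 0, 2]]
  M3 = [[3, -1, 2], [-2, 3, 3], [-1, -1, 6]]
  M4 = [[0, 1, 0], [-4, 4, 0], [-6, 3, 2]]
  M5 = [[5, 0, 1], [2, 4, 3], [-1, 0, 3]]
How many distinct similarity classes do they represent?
4 classes: {M1}, {M2}, {M3, M5}, {M4}

Characteristic polynomials: χ_{M1} = (x - 4)^3, χ_{M2} = (x - 2)^3, χ_{M3} = (x - 4)^3, χ_{M4} = (x - 2)^3, χ_{M5} = (x - 4)^3.

{M1}: invariant factors x - 4, (x - 4)^2.

{M2}: invariant factors x - 2, x - 2, x - 2.

{M3, M5}: invariant factors (x - 4)^3.

{M4}: invariant factors x - 2, (x - 2)^2.

Matrices are similar if and only if their invariant-factor lists agree; the partition into similarity classes is {M1}, {M2}, {M3, M5}, {M4}.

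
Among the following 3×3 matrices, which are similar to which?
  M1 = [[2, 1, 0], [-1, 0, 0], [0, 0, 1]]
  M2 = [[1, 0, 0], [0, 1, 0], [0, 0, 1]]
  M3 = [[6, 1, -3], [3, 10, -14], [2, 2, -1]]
3 classes: {M1}, {M2}, {M3}

Characteristic polynomials: χ_{M1} = (x - 1)^3, χ_{M2} = (x - 1)^3, χ_{M3} = (x - 5)^3.

{M1}: invariant factors x - 1, (x - 1)^2.

{M2}: invariant factors x - 1, x - 1, x - 1.

{M3}: invariant factors (x - 5)^3.

Matrices are similar if and only if their invariant-factor lists agree; the partition into similarity classes is {M1}, {M2}, {M3}.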